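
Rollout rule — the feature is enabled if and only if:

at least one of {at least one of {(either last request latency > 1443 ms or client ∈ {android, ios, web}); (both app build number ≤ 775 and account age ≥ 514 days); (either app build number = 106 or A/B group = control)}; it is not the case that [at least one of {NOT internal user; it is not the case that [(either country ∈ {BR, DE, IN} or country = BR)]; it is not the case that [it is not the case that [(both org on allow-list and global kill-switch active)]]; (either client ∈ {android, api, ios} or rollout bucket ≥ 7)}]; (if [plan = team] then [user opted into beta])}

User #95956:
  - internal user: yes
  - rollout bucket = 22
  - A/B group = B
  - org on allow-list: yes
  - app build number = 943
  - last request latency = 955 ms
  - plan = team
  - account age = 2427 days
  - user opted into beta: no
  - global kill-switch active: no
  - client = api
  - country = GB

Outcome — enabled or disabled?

Atomic conditions:
  last request latency > 1443 ms: 955 > 1443 is false
  client ∈ {android, ios, web}: api is not in the set → false
  app build number ≤ 775: 943 ≤ 775 is false
  account age ≥ 514 days: 2427 ≥ 514 is true
  app build number = 106: 943 == 106 is false
  A/B group = control: B == control is false
  NOT internal user: yes → false
  country ∈ {BR, DE, IN}: GB is not in the set → false
  country = BR: GB == BR is false
  org on allow-list: yes → true
  global kill-switch active: no → false
  client ∈ {android, api, ios}: api is in the set → true
  rollout bucket ≥ 7: 22 ≥ 7 is true
  plan = team: team == team is true
  user opted into beta: no → false
Combine:
[1.1] false OR false = false
[1.2] false AND true = false
[1.3] false OR false = false
[1] false OR false OR false = false
[2.1.2.1] false OR false = false
[2.1.2] NOT false = true
[2.1.3.1.1] true AND false = false
[2.1.3.1] NOT false = true
[2.1.3] NOT true = false
[2.1.4] true OR true = true
[2.1] false OR true OR false OR true = true
[2] NOT true = false
[3] true → false = false
[root] false OR false OR false = false
Overall: false → disabled

Disabled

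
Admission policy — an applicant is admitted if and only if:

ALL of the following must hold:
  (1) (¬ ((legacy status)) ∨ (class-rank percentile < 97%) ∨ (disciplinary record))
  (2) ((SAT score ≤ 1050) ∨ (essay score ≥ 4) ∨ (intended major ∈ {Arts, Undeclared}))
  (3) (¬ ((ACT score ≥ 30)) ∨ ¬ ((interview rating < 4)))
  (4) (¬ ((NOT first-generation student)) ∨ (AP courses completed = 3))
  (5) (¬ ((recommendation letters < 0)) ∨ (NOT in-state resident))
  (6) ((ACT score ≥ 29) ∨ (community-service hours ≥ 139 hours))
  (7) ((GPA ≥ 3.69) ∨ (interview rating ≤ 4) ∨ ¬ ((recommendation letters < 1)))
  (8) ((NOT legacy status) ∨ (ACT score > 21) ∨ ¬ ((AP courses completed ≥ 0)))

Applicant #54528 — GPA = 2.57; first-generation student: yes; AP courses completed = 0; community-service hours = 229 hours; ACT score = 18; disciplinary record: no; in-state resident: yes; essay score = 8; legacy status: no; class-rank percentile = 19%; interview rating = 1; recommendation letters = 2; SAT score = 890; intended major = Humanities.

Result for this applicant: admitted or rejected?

Atomic conditions:
  legacy status: no → false
  class-rank percentile < 97%: 19 < 97 is true
  disciplinary record: no → false
  SAT score ≤ 1050: 890 ≤ 1050 is true
  essay score ≥ 4: 8 ≥ 4 is true
  intended major ∈ {Arts, Undeclared}: Humanities is not in the set → false
  ACT score ≥ 30: 18 ≥ 30 is false
  interview rating < 4: 1 < 4 is true
  NOT first-generation student: yes → false
  AP courses completed = 3: 0 == 3 is false
  recommendation letters < 0: 2 < 0 is false
  NOT in-state resident: yes → false
  ACT score ≥ 29: 18 ≥ 29 is false
  community-service hours ≥ 139 hours: 229 ≥ 139 is true
  GPA ≥ 3.69: 2.57 ≥ 3.69 is false
  interview rating ≤ 4: 1 ≤ 4 is true
  recommendation letters < 1: 2 < 1 is false
  NOT legacy status: no → true
  ACT score > 21: 18 > 21 is false
  AP courses completed ≥ 0: 0 ≥ 0 is true
Combine:
[1.1] NOT false = true
[1] true OR true OR false = true
[2] true OR true OR false = true
[3.1] NOT false = true
[3.2] NOT true = false
[3] true OR false = true
[4.1] NOT false = true
[4] true OR false = true
[5.1] NOT false = true
[5] true OR false = true
[6] false OR true = true
[7.3] NOT false = true
[7] false OR true OR true = true
[8.3] NOT true = false
[8] true OR false OR false = true
[root] true AND true AND true AND true AND true AND true AND true AND true = true
Overall: true → admitted

Admitted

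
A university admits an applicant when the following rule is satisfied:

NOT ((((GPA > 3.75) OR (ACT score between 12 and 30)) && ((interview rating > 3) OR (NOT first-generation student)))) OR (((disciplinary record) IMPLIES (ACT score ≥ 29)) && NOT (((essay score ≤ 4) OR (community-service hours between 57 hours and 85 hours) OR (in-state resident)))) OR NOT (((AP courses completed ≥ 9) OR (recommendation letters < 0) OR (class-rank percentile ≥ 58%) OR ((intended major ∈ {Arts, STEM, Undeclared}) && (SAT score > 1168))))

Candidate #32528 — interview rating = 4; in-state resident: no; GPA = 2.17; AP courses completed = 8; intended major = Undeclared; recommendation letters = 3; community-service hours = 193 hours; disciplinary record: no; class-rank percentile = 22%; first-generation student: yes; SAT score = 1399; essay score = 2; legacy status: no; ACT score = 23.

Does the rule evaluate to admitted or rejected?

Rejected

Atomic conditions:
  GPA > 3.75: 2.17 > 3.75 is false
  ACT score between 12 and 30: 23 in [12, 30] is true
  interview rating > 3: 4 > 3 is true
  NOT first-generation student: yes → false
  disciplinary record: no → false
  ACT score ≥ 29: 23 ≥ 29 is false
  essay score ≤ 4: 2 ≤ 4 is true
  community-service hours between 57 hours and 85 hours: 193 in [57, 85] is false
  in-state resident: no → false
  AP courses completed ≥ 9: 8 ≥ 9 is false
  recommendation letters < 0: 3 < 0 is false
  class-rank percentile ≥ 58%: 22 ≥ 58 is false
  intended major ∈ {Arts, STEM, Undeclared}: Undeclared is in the set → true
  SAT score > 1168: 1399 > 1168 is true
Combine:
[1.1.1] false OR true = true
[1.1.2] true OR false = true
[1.1] true AND true = true
[1] NOT true = false
[2.1] false → false (antecedent false ⇒ implication holds) = true
[2.2.1] true OR false OR false = true
[2.2] NOT true = false
[2] true AND false = false
[3.1.4] true AND true = true
[3.1] false OR false OR false OR true = true
[3] NOT true = false
[root] false OR false OR false = false
Overall: false → rejected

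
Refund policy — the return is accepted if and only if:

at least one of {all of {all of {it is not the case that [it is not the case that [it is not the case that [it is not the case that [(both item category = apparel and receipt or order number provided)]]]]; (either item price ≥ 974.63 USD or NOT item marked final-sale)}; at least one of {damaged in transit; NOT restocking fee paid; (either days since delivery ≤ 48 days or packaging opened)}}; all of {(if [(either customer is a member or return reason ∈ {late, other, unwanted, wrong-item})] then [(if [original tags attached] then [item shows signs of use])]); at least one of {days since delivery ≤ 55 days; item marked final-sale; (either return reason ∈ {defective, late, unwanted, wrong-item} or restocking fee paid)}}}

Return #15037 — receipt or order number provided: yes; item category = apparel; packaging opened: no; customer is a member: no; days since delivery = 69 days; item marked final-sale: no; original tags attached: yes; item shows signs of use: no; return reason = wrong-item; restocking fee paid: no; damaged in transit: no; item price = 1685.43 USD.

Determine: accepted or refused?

Accepted

Atomic conditions:
  item category = apparel: apparel == apparel is true
  receipt or order number provided: yes → true
  item price ≥ 974.63 USD: 1685.43 ≥ 974.63 is true
  NOT item marked final-sale: no → true
  damaged in transit: no → false
  NOT restocking fee paid: no → true
  days since delivery ≤ 48 days: 69 ≤ 48 is false
  packaging opened: no → false
  customer is a member: no → false
  return reason ∈ {late, other, unwanted, wrong-item}: wrong-item is in the set → true
  original tags attached: yes → true
  item shows signs of use: no → false
  days since delivery ≤ 55 days: 69 ≤ 55 is false
  item marked final-sale: no → false
  return reason ∈ {defective, late, unwanted, wrong-item}: wrong-item is in the set → true
  restocking fee paid: no → false
Combine:
[1.1.1.1.1.1.1] true AND true = true
[1.1.1.1.1.1] NOT true = false
[1.1.1.1.1] NOT false = true
[1.1.1.1] NOT true = false
[1.1.1] NOT false = true
[1.1.2] true OR true = true
[1.1] true AND true = true
[1.2.3] false OR false = false
[1.2] false OR true OR false = true
[1] true AND true = true
[2.1.1] false OR true = true
[2.1.2] true → false = false
[2.1] true → false = false
[2.2.3] true OR false = true
[2.2] false OR false OR true = true
[2] false AND true = false
[root] true OR false = true
Overall: true → accepted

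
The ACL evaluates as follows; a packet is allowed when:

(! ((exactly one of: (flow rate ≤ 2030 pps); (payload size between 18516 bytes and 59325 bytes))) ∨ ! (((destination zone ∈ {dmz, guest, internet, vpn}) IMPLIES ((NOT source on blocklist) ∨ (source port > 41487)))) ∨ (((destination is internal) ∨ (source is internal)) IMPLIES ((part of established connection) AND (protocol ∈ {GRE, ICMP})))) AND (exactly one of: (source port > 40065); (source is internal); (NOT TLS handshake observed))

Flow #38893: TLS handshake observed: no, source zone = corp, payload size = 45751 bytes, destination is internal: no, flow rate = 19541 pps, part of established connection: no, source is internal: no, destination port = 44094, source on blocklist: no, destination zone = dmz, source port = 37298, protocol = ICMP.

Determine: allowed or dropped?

Allowed

Atomic conditions:
  flow rate ≤ 2030 pps: 19541 ≤ 2030 is false
  payload size between 18516 bytes and 59325 bytes: 45751 in [18516, 59325] is true
  destination zone ∈ {dmz, guest, internet, vpn}: dmz is in the set → true
  NOT source on blocklist: no → true
  source port > 41487: 37298 > 41487 is false
  destination is internal: no → false
  source is internal: no → false
  part of established connection: no → false
  protocol ∈ {GRE, ICMP}: ICMP is in the set → true
  source port > 40065: 37298 > 40065 is false
  NOT TLS handshake observed: no → true
Combine:
[1.1.1] exactly-one(false, true) = true
[1.1] NOT true = false
[1.2.1.2] true OR false = true
[1.2.1] true → true = true
[1.2] NOT true = false
[1.3.1] false OR false = false
[1.3.2] false AND true = false
[1.3] false → false (antecedent false ⇒ implication holds) = true
[1] false OR false OR true = true
[2] exactly-one(false, false, true) = true
[root] true AND true = true
Overall: true → allowed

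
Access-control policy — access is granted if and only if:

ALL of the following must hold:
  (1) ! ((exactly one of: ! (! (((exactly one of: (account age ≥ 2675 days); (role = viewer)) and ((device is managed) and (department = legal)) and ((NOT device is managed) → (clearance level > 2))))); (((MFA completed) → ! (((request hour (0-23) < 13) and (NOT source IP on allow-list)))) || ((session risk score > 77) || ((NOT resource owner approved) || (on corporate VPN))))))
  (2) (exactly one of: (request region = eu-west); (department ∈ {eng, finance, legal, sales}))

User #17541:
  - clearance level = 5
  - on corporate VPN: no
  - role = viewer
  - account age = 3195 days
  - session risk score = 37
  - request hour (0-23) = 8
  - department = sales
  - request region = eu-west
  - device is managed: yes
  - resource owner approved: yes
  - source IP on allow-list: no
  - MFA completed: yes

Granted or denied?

Denied

Atomic conditions:
  account age ≥ 2675 days: 3195 ≥ 2675 is true
  role = viewer: viewer == viewer is true
  device is managed: yes → true
  department = legal: sales == legal is false
  NOT device is managed: yes → false
  clearance level > 2: 5 > 2 is true
  MFA completed: yes → true
  request hour (0-23) < 13: 8 < 13 is true
  NOT source IP on allow-list: no → true
  session risk score > 77: 37 > 77 is false
  NOT resource owner approved: yes → false
  on corporate VPN: no → false
  request region = eu-west: eu-west == eu-west is true
  department ∈ {eng, finance, legal, sales}: sales is in the set → true
Combine:
[1.1.1.1.1.1] exactly-one(true, true) = false
[1.1.1.1.1.2] true AND false = false
[1.1.1.1.1.3] false → true (antecedent false ⇒ implication holds) = true
[1.1.1.1.1] false AND false AND true = false
[1.1.1.1] NOT false = true
[1.1.1] NOT true = false
[1.1.2.1.2.1] true AND true = true
[1.1.2.1.2] NOT true = false
[1.1.2.1] true → false = false
[1.1.2.2.2] false OR false = false
[1.1.2.2] false OR false = false
[1.1.2] false OR false = false
[1.1] exactly-one(false, false) = false
[1] NOT false = true
[2] exactly-one(true, true) = false
[root] true AND false = false
Overall: false → denied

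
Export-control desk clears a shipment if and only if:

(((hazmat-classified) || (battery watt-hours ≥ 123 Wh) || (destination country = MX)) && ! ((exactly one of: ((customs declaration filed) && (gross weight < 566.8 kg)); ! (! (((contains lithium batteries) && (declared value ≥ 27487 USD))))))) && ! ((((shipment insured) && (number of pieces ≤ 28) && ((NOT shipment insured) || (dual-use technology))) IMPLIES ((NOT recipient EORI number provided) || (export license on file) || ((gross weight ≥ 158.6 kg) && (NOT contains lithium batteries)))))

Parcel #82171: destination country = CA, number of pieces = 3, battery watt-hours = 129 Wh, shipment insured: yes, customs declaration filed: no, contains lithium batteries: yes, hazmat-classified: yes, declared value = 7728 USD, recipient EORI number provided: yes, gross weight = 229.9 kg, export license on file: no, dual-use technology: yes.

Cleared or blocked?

Cleared

Atomic conditions:
  hazmat-classified: yes → true
  battery watt-hours ≥ 123 Wh: 129 ≥ 123 is true
  destination country = MX: CA == MX is false
  customs declaration filed: no → false
  gross weight < 566.8 kg: 229.9 < 566.8 is true
  contains lithium batteries: yes → true
  declared value ≥ 27487 USD: 7728 ≥ 27487 is false
  shipment insured: yes → true
  number of pieces ≤ 28: 3 ≤ 28 is true
  NOT shipment insured: yes → false
  dual-use technology: yes → true
  NOT recipient EORI number provided: yes → false
  export license on file: no → false
  gross weight ≥ 158.6 kg: 229.9 ≥ 158.6 is true
  NOT contains lithium batteries: yes → false
Combine:
[1.1] true OR true OR false = true
[1.2.1.1] false AND true = false
[1.2.1.2.1.1] true AND false = false
[1.2.1.2.1] NOT false = true
[1.2.1.2] NOT true = false
[1.2.1] exactly-one(false, false) = false
[1.2] NOT false = true
[1] true AND true = true
[2.1.1.3] false OR true = true
[2.1.1] true AND true AND true = true
[2.1.2.3] true AND false = false
[2.1.2] false OR false OR false = false
[2.1] true → false = false
[2] NOT false = true
[root] true AND true = true
Overall: true → cleared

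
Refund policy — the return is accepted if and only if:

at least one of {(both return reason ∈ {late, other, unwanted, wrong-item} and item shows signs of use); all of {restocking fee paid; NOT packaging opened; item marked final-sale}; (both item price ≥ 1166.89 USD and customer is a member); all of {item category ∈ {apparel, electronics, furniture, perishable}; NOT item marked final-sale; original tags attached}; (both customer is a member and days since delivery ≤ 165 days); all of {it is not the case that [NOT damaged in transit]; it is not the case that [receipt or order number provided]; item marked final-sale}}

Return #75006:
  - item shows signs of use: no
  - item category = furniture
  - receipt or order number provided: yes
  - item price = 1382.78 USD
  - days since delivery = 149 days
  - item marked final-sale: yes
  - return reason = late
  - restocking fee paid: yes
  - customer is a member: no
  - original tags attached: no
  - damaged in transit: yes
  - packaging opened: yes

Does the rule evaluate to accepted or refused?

Atomic conditions:
  return reason ∈ {late, other, unwanted, wrong-item}: late is in the set → true
  item shows signs of use: no → false
  restocking fee paid: yes → true
  NOT packaging opened: yes → false
  item marked final-sale: yes → true
  item price ≥ 1166.89 USD: 1382.78 ≥ 1166.89 is true
  customer is a member: no → false
  item category ∈ {apparel, electronics, furniture, perishable}: furniture is in the set → true
  NOT item marked final-sale: yes → false
  original tags attached: no → false
  days since delivery ≤ 165 days: 149 ≤ 165 is true
  NOT damaged in transit: yes → false
  receipt or order number provided: yes → true
Combine:
[1] true AND false = false
[2] true AND false AND true = false
[3] true AND false = false
[4] true AND false AND false = false
[5] false AND true = false
[6.1] NOT false = true
[6.2] NOT true = false
[6] true AND false AND true = false
[root] false OR false OR false OR false OR false OR false = false
Overall: false → refused

Refused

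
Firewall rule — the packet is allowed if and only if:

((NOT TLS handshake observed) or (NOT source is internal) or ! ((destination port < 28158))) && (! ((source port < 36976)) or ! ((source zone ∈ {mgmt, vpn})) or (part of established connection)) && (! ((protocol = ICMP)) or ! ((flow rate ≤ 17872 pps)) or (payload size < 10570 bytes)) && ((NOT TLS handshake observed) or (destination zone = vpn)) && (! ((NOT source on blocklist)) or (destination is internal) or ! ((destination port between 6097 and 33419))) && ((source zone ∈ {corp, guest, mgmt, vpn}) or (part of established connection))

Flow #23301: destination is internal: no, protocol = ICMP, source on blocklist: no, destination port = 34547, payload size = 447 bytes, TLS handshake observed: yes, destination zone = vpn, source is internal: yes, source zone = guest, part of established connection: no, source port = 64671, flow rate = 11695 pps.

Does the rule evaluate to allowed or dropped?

Allowed

Atomic conditions:
  NOT TLS handshake observed: yes → false
  NOT source is internal: yes → false
  destination port < 28158: 34547 < 28158 is false
  source port < 36976: 64671 < 36976 is false
  source zone ∈ {mgmt, vpn}: guest is not in the set → false
  part of established connection: no → false
  protocol = ICMP: ICMP == ICMP is true
  flow rate ≤ 17872 pps: 11695 ≤ 17872 is true
  payload size < 10570 bytes: 447 < 10570 is true
  destination zone = vpn: vpn == vpn is true
  NOT source on blocklist: no → true
  destination is internal: no → false
  destination port between 6097 and 33419: 34547 in [6097, 33419] is false
  source zone ∈ {corp, guest, mgmt, vpn}: guest is in the set → true
Combine:
[1.3] NOT false = true
[1] false OR false OR true = true
[2.1] NOT false = true
[2.2] NOT false = true
[2] true OR true OR false = true
[3.1] NOT true = false
[3.2] NOT true = false
[3] false OR false OR true = true
[4] false OR true = true
[5.1] NOT true = false
[5.3] NOT false = true
[5] false OR false OR true = true
[6] true OR false = true
[root] true AND true AND true AND true AND true AND true = true
Overall: true → allowed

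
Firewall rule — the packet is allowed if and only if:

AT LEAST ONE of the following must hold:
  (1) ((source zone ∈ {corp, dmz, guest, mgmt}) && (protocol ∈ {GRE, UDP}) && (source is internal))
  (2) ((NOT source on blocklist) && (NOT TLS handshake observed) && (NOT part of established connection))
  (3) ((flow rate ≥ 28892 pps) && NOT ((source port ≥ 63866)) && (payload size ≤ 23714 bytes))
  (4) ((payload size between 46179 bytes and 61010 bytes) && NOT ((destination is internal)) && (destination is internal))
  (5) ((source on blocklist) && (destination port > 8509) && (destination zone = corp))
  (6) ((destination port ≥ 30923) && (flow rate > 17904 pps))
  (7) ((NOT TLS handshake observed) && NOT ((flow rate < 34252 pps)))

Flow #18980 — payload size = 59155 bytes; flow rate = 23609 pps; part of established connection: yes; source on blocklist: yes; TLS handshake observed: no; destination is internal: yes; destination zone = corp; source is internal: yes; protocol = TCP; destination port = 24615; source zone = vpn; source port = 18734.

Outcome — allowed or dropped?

Allowed

Atomic conditions:
  source zone ∈ {corp, dmz, guest, mgmt}: vpn is not in the set → false
  protocol ∈ {GRE, UDP}: TCP is not in the set → false
  source is internal: yes → true
  NOT source on blocklist: yes → false
  NOT TLS handshake observed: no → true
  NOT part of established connection: yes → false
  flow rate ≥ 28892 pps: 23609 ≥ 28892 is false
  source port ≥ 63866: 18734 ≥ 63866 is false
  payload size ≤ 23714 bytes: 59155 ≤ 23714 is false
  payload size between 46179 bytes and 61010 bytes: 59155 in [46179, 61010] is true
  destination is internal: yes → true
  source on blocklist: yes → true
  destination port > 8509: 24615 > 8509 is true
  destination zone = corp: corp == corp is true
  destination port ≥ 30923: 24615 ≥ 30923 is false
  flow rate > 17904 pps: 23609 > 17904 is true
  flow rate < 34252 pps: 23609 < 34252 is true
Combine:
[1] false AND false AND true = false
[2] false AND true AND false = false
[3.2] NOT false = true
[3] false AND true AND false = false
[4.2] NOT true = false
[4] true AND false AND true = false
[5] true AND true AND true = true
[6] false AND true = false
[7.2] NOT true = false
[7] true AND false = false
[root] false OR false OR false OR false OR true OR false OR false = true
Overall: true → allowed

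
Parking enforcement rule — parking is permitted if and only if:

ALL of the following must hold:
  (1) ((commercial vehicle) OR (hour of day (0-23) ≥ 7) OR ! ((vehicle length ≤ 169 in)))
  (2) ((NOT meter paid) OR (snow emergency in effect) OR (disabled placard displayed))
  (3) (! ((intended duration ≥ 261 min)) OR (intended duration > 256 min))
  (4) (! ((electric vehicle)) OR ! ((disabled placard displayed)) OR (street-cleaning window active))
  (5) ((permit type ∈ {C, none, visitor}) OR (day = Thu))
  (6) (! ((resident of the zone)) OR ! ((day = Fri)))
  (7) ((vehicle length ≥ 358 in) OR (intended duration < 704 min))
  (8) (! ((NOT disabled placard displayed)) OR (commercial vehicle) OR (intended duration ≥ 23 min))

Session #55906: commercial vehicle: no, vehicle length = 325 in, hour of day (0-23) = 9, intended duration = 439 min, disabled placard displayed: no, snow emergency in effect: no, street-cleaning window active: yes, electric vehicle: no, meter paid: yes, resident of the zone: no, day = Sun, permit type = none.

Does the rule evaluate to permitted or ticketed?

Ticketed

Atomic conditions:
  commercial vehicle: no → false
  hour of day (0-23) ≥ 7: 9 ≥ 7 is true
  vehicle length ≤ 169 in: 325 ≤ 169 is false
  NOT meter paid: yes → false
  snow emergency in effect: no → false
  disabled placard displayed: no → false
  intended duration ≥ 261 min: 439 ≥ 261 is true
  intended duration > 256 min: 439 > 256 is true
  electric vehicle: no → false
  street-cleaning window active: yes → true
  permit type ∈ {C, none, visitor}: none is in the set → true
  day = Thu: Sun == Thu is false
  resident of the zone: no → false
  day = Fri: Sun == Fri is false
  vehicle length ≥ 358 in: 325 ≥ 358 is false
  intended duration < 704 min: 439 < 704 is true
  NOT disabled placard displayed: no → true
  intended duration ≥ 23 min: 439 ≥ 23 is true
Combine:
[1.3] NOT false = true
[1] false OR true OR true = true
[2] false OR false OR false = false
[3.1] NOT true = false
[3] false OR true = true
[4.1] NOT false = true
[4.2] NOT false = true
[4] true OR true OR true = true
[5] true OR false = true
[6.1] NOT false = true
[6.2] NOT false = true
[6] true OR true = true
[7] false OR true = true
[8.1] NOT true = false
[8] false OR false OR true = true
[root] true AND false AND true AND true AND true AND true AND true AND true = false
Overall: false → ticketed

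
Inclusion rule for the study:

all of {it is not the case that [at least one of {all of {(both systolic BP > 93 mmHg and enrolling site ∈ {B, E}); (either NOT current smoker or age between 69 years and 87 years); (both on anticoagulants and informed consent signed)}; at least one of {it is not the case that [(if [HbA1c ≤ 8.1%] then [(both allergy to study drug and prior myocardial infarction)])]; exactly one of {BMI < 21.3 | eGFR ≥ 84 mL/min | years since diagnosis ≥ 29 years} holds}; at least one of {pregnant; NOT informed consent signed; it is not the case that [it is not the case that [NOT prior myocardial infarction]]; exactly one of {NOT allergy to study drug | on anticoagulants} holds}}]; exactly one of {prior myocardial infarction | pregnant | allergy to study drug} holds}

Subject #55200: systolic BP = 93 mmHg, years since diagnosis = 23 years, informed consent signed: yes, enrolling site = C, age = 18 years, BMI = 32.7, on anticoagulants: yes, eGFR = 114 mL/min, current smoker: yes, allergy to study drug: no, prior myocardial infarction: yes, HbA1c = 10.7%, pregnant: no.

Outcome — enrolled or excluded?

Atomic conditions:
  systolic BP > 93 mmHg: 93 > 93 is false
  enrolling site ∈ {B, E}: C is not in the set → false
  NOT current smoker: yes → false
  age between 69 years and 87 years: 18 in [69, 87] is false
  on anticoagulants: yes → true
  informed consent signed: yes → true
  HbA1c ≤ 8.1%: 10.7 ≤ 8.1 is false
  allergy to study drug: no → false
  prior myocardial infarction: yes → true
  BMI < 21.3: 32.7 < 21.3 is false
  eGFR ≥ 84 mL/min: 114 ≥ 84 is true
  years since diagnosis ≥ 29 years: 23 ≥ 29 is false
  pregnant: no → false
  NOT informed consent signed: yes → false
  NOT prior myocardial infarction: yes → false
  NOT allergy to study drug: no → true
Combine:
[1.1.1.1] false AND false = false
[1.1.1.2] false OR false = false
[1.1.1.3] true AND true = true
[1.1.1] false AND false AND true = false
[1.1.2.1.1.2] false AND true = false
[1.1.2.1.1] false → false (antecedent false ⇒ implication holds) = true
[1.1.2.1] NOT true = false
[1.1.2.2] exactly-one(false, true, false) = true
[1.1.2] false OR true = true
[1.1.3.3.1] NOT false = true
[1.1.3.3] NOT true = false
[1.1.3.4] exactly-one(true, true) = false
[1.1.3] false OR false OR false OR false = false
[1.1] false OR true OR false = true
[1] NOT true = false
[2] exactly-one(true, false, false) = true
[root] false AND true = false
Overall: false → excluded

Excluded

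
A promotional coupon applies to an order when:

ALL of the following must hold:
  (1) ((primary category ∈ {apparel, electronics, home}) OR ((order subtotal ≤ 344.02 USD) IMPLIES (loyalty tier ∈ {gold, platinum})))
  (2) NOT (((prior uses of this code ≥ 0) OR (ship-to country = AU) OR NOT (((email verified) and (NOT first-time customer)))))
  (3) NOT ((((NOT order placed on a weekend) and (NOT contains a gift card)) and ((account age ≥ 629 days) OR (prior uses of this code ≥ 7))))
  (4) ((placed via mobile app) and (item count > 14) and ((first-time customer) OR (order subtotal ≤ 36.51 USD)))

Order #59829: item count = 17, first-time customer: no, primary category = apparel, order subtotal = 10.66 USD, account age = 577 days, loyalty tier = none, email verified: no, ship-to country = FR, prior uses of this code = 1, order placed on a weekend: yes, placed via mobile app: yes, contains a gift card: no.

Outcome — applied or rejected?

Rejected

Atomic conditions:
  primary category ∈ {apparel, electronics, home}: apparel is in the set → true
  order subtotal ≤ 344.02 USD: 10.66 ≤ 344.02 is true
  loyalty tier ∈ {gold, platinum}: none is not in the set → false
  prior uses of this code ≥ 0: 1 ≥ 0 is true
  ship-to country = AU: FR == AU is false
  email verified: no → false
  NOT first-time customer: no → true
  NOT order placed on a weekend: yes → false
  NOT contains a gift card: no → true
  account age ≥ 629 days: 577 ≥ 629 is false
  prior uses of this code ≥ 7: 1 ≥ 7 is false
  placed via mobile app: yes → true
  item count > 14: 17 > 14 is true
  first-time customer: no → false
  order subtotal ≤ 36.51 USD: 10.66 ≤ 36.51 is true
Combine:
[1.2] true → false = false
[1] true OR false = true
[2.1.3.1] false AND true = false
[2.1.3] NOT false = true
[2.1] true OR false OR true = true
[2] NOT true = false
[3.1.1] false AND true = false
[3.1.2] false OR false = false
[3.1] false AND false = false
[3] NOT false = true
[4.3] false OR true = true
[4] true AND true AND true = true
[root] true AND false AND true AND true = false
Overall: false → rejected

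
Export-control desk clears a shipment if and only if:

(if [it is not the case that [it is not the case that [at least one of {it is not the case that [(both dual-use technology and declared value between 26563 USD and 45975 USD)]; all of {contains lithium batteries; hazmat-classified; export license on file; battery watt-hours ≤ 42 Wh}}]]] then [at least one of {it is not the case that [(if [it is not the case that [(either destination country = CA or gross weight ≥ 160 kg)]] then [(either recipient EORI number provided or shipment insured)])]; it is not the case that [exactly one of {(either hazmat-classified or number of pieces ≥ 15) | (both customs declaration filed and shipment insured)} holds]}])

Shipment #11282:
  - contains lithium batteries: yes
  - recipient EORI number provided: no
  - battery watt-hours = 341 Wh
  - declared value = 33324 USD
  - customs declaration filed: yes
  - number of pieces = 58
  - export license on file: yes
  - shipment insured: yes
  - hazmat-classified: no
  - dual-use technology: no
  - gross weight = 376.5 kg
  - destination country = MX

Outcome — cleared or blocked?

Cleared

Atomic conditions:
  dual-use technology: no → false
  declared value between 26563 USD and 45975 USD: 33324 in [26563, 45975] is true
  contains lithium batteries: yes → true
  hazmat-classified: no → false
  export license on file: yes → true
  battery watt-hours ≤ 42 Wh: 341 ≤ 42 is false
  destination country = CA: MX == CA is false
  gross weight ≥ 160 kg: 376.5 ≥ 160 is true
  recipient EORI number provided: no → false
  shipment insured: yes → true
  number of pieces ≥ 15: 58 ≥ 15 is true
  customs declaration filed: yes → true
Combine:
[1.1.1.1.1] false AND true = false
[1.1.1.1] NOT false = true
[1.1.1.2] true AND false AND true AND false = false
[1.1.1] true OR false = true
[1.1] NOT true = false
[1] NOT false = true
[2.1.1.1.1] false OR true = true
[2.1.1.1] NOT true = false
[2.1.1.2] false OR true = true
[2.1.1] false → true (antecedent false ⇒ implication holds) = true
[2.1] NOT true = false
[2.2.1.1] false OR true = true
[2.2.1.2] true AND true = true
[2.2.1] exactly-one(true, true) = false
[2.2] NOT false = true
[2] false OR true = true
[root] true → true = true
Overall: true → cleared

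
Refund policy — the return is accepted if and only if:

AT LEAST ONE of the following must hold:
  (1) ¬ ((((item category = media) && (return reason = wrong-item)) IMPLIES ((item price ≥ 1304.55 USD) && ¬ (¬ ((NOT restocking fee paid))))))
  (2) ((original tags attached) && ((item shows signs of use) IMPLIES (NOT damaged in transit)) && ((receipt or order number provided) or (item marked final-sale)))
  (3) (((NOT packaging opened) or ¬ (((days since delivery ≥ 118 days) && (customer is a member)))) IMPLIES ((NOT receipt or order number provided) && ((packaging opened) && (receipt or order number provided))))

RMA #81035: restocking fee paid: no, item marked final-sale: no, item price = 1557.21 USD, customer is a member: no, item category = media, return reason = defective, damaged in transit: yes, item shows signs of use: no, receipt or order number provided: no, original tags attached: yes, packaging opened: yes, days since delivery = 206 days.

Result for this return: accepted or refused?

Refused

Atomic conditions:
  item category = media: media == media is true
  return reason = wrong-item: defective == wrong-item is false
  item price ≥ 1304.55 USD: 1557.21 ≥ 1304.55 is true
  NOT restocking fee paid: no → true
  original tags attached: yes → true
  item shows signs of use: no → false
  NOT damaged in transit: yes → false
  receipt or order number provided: no → false
  item marked final-sale: no → false
  NOT packaging opened: yes → false
  days since delivery ≥ 118 days: 206 ≥ 118 is true
  customer is a member: no → false
  NOT receipt or order number provided: no → true
  packaging opened: yes → true
Combine:
[1.1.1] true AND false = false
[1.1.2.2.1] NOT true = false
[1.1.2.2] NOT false = true
[1.1.2] true AND true = true
[1.1] false → true (antecedent false ⇒ implication holds) = true
[1] NOT true = false
[2.2] false → false (antecedent false ⇒ implication holds) = true
[2.3] false OR false = false
[2] true AND true AND false = false
[3.1.2.1] true AND false = false
[3.1.2] NOT false = true
[3.1] false OR true = true
[3.2.2] true AND false = false
[3.2] true AND false = false
[3] true → false = false
[root] false OR false OR false = false
Overall: false → refused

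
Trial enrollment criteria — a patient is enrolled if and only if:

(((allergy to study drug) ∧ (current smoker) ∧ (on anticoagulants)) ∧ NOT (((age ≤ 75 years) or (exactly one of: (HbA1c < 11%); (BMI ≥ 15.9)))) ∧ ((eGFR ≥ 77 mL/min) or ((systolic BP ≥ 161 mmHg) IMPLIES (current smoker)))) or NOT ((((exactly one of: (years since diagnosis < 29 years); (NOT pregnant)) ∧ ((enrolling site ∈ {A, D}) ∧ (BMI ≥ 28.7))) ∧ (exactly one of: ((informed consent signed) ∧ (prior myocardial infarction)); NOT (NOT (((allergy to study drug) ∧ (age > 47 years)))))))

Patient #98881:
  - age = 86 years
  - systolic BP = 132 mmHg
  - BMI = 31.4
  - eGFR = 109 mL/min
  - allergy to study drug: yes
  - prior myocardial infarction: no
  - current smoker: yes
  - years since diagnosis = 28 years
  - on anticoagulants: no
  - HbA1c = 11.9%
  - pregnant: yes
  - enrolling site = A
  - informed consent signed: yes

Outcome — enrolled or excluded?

Atomic conditions:
  allergy to study drug: yes → true
  current smoker: yes → true
  on anticoagulants: no → false
  age ≤ 75 years: 86 ≤ 75 is false
  HbA1c < 11%: 11.9 < 11 is false
  BMI ≥ 15.9: 31.4 ≥ 15.9 is true
  eGFR ≥ 77 mL/min: 109 ≥ 77 is true
  systolic BP ≥ 161 mmHg: 132 ≥ 161 is false
  years since diagnosis < 29 years: 28 < 29 is true
  NOT pregnant: yes → false
  enrolling site ∈ {A, D}: A is in the set → true
  BMI ≥ 28.7: 31.4 ≥ 28.7 is true
  informed consent signed: yes → true
  prior myocardial infarction: no → false
  age > 47 years: 86 > 47 is true
Combine:
[1.1] true AND true AND false = false
[1.2.1.2] exactly-one(false, true) = true
[1.2.1] false OR true = true
[1.2] NOT true = false
[1.3.2] false → true (antecedent false ⇒ implication holds) = true
[1.3] true OR true = true
[1] false AND false AND true = false
[2.1.1.1] exactly-one(true, false) = true
[2.1.1.2] true AND true = true
[2.1.1] true AND true = true
[2.1.2.1] true AND false = false
[2.1.2.2.1.1] true AND true = true
[2.1.2.2.1] NOT true = false
[2.1.2.2] NOT false = true
[2.1.2] exactly-one(false, true) = true
[2.1] true AND true = true
[2] NOT true = false
[root] false OR false = false
Overall: false → excluded

Excluded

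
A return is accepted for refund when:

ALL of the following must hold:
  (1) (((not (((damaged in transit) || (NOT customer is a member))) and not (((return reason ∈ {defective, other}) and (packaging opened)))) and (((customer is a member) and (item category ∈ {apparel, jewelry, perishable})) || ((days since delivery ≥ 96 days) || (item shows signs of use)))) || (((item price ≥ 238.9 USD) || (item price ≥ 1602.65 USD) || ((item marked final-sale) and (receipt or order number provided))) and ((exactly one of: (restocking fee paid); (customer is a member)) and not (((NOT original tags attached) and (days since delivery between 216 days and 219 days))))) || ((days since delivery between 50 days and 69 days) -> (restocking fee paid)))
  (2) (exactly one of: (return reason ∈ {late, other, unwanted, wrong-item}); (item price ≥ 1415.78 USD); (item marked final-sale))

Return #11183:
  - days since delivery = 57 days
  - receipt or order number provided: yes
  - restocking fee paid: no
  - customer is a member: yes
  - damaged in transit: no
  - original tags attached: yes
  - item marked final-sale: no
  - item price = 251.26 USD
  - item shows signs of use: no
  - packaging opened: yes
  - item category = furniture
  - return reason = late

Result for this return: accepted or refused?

Accepted

Atomic conditions:
  damaged in transit: no → false
  NOT customer is a member: yes → false
  return reason ∈ {defective, other}: late is not in the set → false
  packaging opened: yes → true
  customer is a member: yes → true
  item category ∈ {apparel, jewelry, perishable}: furniture is not in the set → false
  days since delivery ≥ 96 days: 57 ≥ 96 is false
  item shows signs of use: no → false
  item price ≥ 238.9 USD: 251.26 ≥ 238.9 is true
  item price ≥ 1602.65 USD: 251.26 ≥ 1602.65 is false
  item marked final-sale: no → false
  receipt or order number provided: yes → true
  restocking fee paid: no → false
  NOT original tags attached: yes → false
  days since delivery between 216 days and 219 days: 57 in [216, 219] is false
  days since delivery between 50 days and 69 days: 57 in [50, 69] is true
  return reason ∈ {late, other, unwanted, wrong-item}: late is in the set → true
  item price ≥ 1415.78 USD: 251.26 ≥ 1415.78 is false
Combine:
[1.1.1.1.1] false OR false = false
[1.1.1.1] NOT false = true
[1.1.1.2.1] false AND true = false
[1.1.1.2] NOT false = true
[1.1.1] true AND true = true
[1.1.2.1] true AND false = false
[1.1.2.2] false OR false = false
[1.1.2] false OR false = false
[1.1] true AND false = false
[1.2.1.3] false AND true = false
[1.2.1] true OR false OR false = true
[1.2.2.1] exactly-one(false, true) = true
[1.2.2.2.1] false AND false = false
[1.2.2.2] NOT false = true
[1.2.2] true AND true = true
[1.2] true AND true = true
[1.3] true → false = false
[1] false OR true OR false = true
[2] exactly-one(true, false, false) = true
[root] true AND true = true
Overall: true → accepted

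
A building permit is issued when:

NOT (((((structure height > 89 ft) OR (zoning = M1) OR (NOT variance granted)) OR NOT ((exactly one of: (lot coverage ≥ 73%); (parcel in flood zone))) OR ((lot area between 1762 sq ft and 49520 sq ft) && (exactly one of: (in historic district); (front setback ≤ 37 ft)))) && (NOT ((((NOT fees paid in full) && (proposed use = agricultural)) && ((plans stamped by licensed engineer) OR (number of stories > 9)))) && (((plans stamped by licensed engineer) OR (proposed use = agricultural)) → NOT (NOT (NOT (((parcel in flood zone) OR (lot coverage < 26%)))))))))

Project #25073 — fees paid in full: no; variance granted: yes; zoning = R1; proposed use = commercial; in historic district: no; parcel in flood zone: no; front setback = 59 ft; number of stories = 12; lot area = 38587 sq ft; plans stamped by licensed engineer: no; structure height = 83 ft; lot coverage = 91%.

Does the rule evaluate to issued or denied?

Atomic conditions:
  structure height > 89 ft: 83 > 89 is false
  zoning = M1: R1 == M1 is false
  NOT variance granted: yes → false
  lot coverage ≥ 73%: 91 ≥ 73 is true
  parcel in flood zone: no → false
  lot area between 1762 sq ft and 49520 sq ft: 38587 in [1762, 49520] is true
  in historic district: no → false
  front setback ≤ 37 ft: 59 ≤ 37 is false
  NOT fees paid in full: no → true
  proposed use = agricultural: commercial == agricultural is false
  plans stamped by licensed engineer: no → false
  number of stories > 9: 12 > 9 is true
  lot coverage < 26%: 91 < 26 is false
Combine:
[1.1.1] false OR false OR false = false
[1.1.2.1] exactly-one(true, false) = true
[1.1.2] NOT true = false
[1.1.3.2] exactly-one(false, false) = false
[1.1.3] true AND false = false
[1.1] false OR false OR false = false
[1.2.1.1.1] true AND false = false
[1.2.1.1.2] false OR true = true
[1.2.1.1] false AND true = false
[1.2.1] NOT false = true
[1.2.2.1] false OR false = false
[1.2.2.2.1.1.1] false OR false = false
[1.2.2.2.1.1] NOT false = true
[1.2.2.2.1] NOT true = false
[1.2.2.2] NOT false = true
[1.2.2] false → true (antecedent false ⇒ implication holds) = true
[1.2] true AND true = true
[1] false AND true = false
[root] NOT false = true
Overall: true → issued

Issued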